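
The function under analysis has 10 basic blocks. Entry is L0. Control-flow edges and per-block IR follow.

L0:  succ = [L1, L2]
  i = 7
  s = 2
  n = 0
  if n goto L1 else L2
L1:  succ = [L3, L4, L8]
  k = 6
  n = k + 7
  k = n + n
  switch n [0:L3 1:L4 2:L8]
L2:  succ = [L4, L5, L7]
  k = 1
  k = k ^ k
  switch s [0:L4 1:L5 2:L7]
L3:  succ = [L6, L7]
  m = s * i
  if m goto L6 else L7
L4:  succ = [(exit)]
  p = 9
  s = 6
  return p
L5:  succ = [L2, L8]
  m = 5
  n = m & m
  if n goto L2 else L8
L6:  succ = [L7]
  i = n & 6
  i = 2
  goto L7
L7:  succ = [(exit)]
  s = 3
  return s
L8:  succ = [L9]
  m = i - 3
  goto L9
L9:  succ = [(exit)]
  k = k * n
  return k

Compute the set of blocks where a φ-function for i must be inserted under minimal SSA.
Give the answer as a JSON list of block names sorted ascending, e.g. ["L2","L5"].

idom tree: L1←L0 L2←L0 L3←L1 L4←L0 L5←L2 L6←L3 L7←L0 L8←L0 L9←L8
Dom at joins:
  L2: preds {L0,L5}: {L0} ∩ {L0,L2,L5} = {L0}; idom=L0
  L4: preds {L1,L2}: {L0,L1} ∩ {L0,L2} = {L0}; idom=L0
  L7: preds {L2,L3,L6}: {L0,L2} ∩ {L0,L1,L3} ∩ {L0,L1,L3,L6} = {L0}; idom=L0
  L8: preds {L1,L5}: {L0,L1} ∩ {L0,L2,L5} = {L0}; idom=L0

DF walk-up:
  join L2 pred L0: · stop@L0
  join L2 pred L5: L5→L2 stop@L0
  join L4 pred L1: L1 stop@L0
  join L4 pred L2: L2 stop@L0
  join L7 pred L2: L2 stop@L0
  join L7 pred L3: L3→L1 stop@L0
  join L7 pred L6: L6→L3→L1 stop@L0
  join L8 pred L1: L1 stop@L0
  join L8 pred L5: L5→L2 stop@L0
  L0 → ∅
  L1 → {L4,L7,L8}
  L2 → {L2,L4,L7,L8}
  L3 → {L7}
  L4 → ∅
  L5 → {L2,L8}
  L6 → {L7}
  L7 → ∅
  L8 → ∅
  L9 → ∅

φ for i: defs {L0,L6}
  DF⁺ = {L7}

Answer: ["L7"]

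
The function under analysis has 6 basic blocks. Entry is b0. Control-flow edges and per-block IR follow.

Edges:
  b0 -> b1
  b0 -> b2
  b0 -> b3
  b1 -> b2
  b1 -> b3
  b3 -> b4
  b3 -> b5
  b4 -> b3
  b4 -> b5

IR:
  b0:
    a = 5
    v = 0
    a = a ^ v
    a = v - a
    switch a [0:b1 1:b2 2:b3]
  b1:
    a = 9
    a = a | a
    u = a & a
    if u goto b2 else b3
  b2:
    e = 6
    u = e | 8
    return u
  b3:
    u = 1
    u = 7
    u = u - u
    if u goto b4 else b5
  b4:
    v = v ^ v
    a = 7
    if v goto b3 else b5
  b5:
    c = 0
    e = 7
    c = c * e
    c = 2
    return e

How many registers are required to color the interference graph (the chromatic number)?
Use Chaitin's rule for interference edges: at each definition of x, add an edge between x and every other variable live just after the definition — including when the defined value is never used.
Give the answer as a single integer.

Answer: 2

Analysis:
Block summaries:
  b0 def {a,v} use ∅
  b1 def {a,u} use ∅
  b2 def {e,u} use ∅
  b3 def {u} use ∅
  b4 def {a,v} use {v}
  b5 def {c,e} use ∅

Liveness:
  b0 li=∅ lo={v}
  b1 li={v} lo={v}
  b2 li=∅ lo=∅
  b3 li={v} lo={v}
  b4 li={v} lo={v}
  b5 li=∅ lo=∅

Interfere edges:
  a: {v}
  c: {e}
  e: {c}
  u: {v}
  v: {a,u}

Colouring:
  clique {a,v} ⇒ need ≥ 2
  assign a→R1 c→R0 e→R1 u→R1 v→R0 — no edge inside a register ⇒ χ ≤ 2
  χ = 2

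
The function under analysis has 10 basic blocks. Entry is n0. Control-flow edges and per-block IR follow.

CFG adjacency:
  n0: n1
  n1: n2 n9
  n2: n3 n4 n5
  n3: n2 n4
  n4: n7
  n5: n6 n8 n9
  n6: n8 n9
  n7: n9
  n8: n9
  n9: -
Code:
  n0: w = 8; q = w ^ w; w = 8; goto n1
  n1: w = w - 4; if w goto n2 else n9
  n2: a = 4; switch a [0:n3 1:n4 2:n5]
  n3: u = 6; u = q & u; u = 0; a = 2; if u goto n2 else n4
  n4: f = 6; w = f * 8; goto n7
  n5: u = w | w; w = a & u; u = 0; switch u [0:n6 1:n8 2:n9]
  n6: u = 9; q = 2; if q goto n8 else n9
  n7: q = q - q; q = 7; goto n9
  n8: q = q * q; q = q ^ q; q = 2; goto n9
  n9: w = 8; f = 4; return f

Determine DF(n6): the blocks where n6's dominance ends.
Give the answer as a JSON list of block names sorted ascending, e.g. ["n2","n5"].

Answer: ["n8", "n9"]

Derivation:
idom tree: n1←n0 n2←n1 n3←n2 n4←n2 n5←n2 n6←n5 n7←n4 n8←n5 n9←n1
Dom∩ at merges:
  n2: preds {n1,n3}: {n0,n1} ∩ {n0,n1,n2,n3} = {n0,n1}; idom=n1
  n4: preds {n2,n3}: {n0,n1,n2} ∩ {n0,n1,n2,n3} = {n0,n1,n2}; idom=n2
  n8: preds {n5,n6}: {n0,n1,n2,n5} ∩ {n0,n1,n2,n5,n6} = {n0,n1,n2,n5}; idom=n5
  n9: preds {n1,n5,n6,n7,n8}: {n0,n1} ∩ {n0,n1,n2,n5} ∩ {n0,n1,n2,n5,n6} ∩ {n0,n1,n2,n4,n7} ∩ {n0,n1,n2,n5,n8} = {n0,n1}; idom=n1

Frontier:
  join n2 pred n1: · stop@n1
  join n2 pred n3: n3→n2 stop@n1
  join n4 pred n2: · stop@n2
  join n4 pred n3: n3 stop@n2
  join n8 pred n5: · stop@n5
  join n8 pred n6: n6 stop@n5
  join n9 pred n1: · stop@n1
  join n9 pred n5: n5→n2 stop@n1
  join n9 pred n6: n6→n5→n2 stop@n1
  join n9 pred n7: n7→n4→n2 stop@n1
  join n9 pred n8: n8→n5→n2 stop@n1
  n0 → ∅
  n1 → ∅
  n2 → {n2,n9}
  n3 → {n2,n4}
  n4 → {n9}
  n5 → {n9}
  n6 → {n8,n9}
  n7 → {n9}
  n8 → {n9}
  n9 → ∅

DF(n6) = ["n8", "n9"]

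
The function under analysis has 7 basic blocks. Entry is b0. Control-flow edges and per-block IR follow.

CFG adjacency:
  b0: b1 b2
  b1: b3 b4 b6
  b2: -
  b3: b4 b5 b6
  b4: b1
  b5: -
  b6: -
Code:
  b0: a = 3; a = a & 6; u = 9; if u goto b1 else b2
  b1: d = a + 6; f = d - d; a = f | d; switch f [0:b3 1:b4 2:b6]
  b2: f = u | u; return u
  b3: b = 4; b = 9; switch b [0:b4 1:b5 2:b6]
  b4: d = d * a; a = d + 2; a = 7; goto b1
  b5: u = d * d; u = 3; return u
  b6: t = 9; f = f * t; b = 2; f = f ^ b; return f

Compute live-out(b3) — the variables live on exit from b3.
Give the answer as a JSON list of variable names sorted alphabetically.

def/use:
  b0 def {a,u} use ∅
  b1 def {a,d,f} use {a}
  b2 def {f} use {u}
  b3 def {b} use ∅
  b4 def {a,d} use {a,d}
  b5 def {u} use {d}
  b6 def {b,f,t} use {f}

Backward fixpoint:
  b0 li=∅ lo={a,u}
  b1 li={a} lo={a,d,f}
  b2 li={u} lo=∅
  b3 li={a,d,f} lo={a,d,f}
  b4 li={a,d} lo={a}
  b5 li={d} lo=∅
  b6 li={f} lo=∅

live-out(b3) = ["a", "d", "f"]

Answer: ["a", "d", "f"]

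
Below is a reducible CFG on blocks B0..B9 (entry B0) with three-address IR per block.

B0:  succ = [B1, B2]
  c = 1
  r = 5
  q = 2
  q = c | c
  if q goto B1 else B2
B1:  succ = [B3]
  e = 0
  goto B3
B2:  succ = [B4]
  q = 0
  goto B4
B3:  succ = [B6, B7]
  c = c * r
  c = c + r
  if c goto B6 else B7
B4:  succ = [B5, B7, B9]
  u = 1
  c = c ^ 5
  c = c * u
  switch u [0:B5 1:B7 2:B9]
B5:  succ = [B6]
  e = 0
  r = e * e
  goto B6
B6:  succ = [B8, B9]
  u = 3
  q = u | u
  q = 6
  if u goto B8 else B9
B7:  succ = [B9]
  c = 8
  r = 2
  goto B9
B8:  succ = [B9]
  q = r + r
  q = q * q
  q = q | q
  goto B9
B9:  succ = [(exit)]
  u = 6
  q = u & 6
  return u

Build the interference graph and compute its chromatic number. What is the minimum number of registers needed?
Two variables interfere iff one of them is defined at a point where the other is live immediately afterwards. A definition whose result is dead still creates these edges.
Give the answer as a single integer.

Answer: 4

Working:
Block summaries:
  B0: {c,q,r} / ∅
  B1: {e} / ∅
  B2: {q} / ∅
  B3: {c} / {c,r}
  B4: {c,u} / {c}
  B5: {e,r} / ∅
  B6: {q,u} / ∅
  B7: {c,r} / ∅
  B8: {q} / {r}
  B9: {q,u} / ∅

Live sets:
  live B0: ∅→{c,r}
  live B1: {c,r}→{c,r}
  live B2: {c}→{c}
  live B3: {c,r}→{r}
  live B4: {c}→∅
  live B5: ∅→{r}
  live B6: {r}→{r}
  live B7: ∅→∅
  live B8: {r}→∅
  live B9: ∅→∅

Interfere edges:
  c↔{e,q,r,u}
  e↔{c,r}
  q↔{c,r,u}
  r↔{c,e,q,u}
  u↔{c,q,r}

Registers:
  {c,q,r,u} pairwise interfere (4-clique) ⇒ χ ≥ 4
  4-colouring: c0={c}  c1={r}  c2={e,q}  c3={u}
  χ = 4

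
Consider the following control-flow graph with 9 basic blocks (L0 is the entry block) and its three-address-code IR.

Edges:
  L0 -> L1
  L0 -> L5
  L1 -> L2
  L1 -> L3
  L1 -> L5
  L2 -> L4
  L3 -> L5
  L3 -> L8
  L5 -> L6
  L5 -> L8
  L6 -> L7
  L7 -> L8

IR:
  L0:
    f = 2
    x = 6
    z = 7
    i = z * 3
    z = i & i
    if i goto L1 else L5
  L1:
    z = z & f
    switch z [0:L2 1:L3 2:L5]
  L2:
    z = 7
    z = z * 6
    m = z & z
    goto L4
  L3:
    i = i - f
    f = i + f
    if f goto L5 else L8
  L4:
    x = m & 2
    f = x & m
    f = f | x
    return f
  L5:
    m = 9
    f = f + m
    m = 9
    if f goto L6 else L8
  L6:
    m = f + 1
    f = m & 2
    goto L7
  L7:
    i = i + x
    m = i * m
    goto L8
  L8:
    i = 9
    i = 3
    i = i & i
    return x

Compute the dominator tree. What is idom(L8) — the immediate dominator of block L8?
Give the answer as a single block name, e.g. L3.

Answer: L0

Working:
idom tree: L1←L0 L2←L1 L3←L1 L4←L2 L5←L0 L6←L5 L7←L6 L8←L0
Dom∩ at merges:
  L5: preds {L0,L1,L3}: {L0} ∩ {L0,L1} ∩ {L0,L1,L3} = {L0}; idom=L0
  L8: preds {L3,L5,L7}: {L0,L1,L3} ∩ {L0,L5} ∩ {L0,L5,L6,L7} = {L0}; idom=L0

idom(L8) = L0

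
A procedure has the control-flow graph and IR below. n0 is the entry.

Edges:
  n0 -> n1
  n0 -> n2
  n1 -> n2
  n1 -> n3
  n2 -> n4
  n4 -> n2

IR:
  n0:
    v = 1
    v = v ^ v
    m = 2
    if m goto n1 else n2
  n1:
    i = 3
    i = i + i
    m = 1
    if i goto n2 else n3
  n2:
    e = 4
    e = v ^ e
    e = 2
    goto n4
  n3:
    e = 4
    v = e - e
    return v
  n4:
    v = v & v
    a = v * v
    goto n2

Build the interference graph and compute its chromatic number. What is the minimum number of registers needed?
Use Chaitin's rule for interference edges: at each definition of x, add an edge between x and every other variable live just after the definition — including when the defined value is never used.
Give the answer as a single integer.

Answer: 3

Derivation:
Per-block:
  n0: {m,v} / ∅
  n1: {i,m} / ∅
  n2: {e} / {v}
  n3: {e,v} / ∅
  n4: {a,v} / {v}

Liveness:
  n0: in=∅ out={v}
  n1: in={v} out={v}
  n2: in={v} out={v}
  n3: in=∅ out=∅
  n4: in={v} out={v}

Conflict graph:
  a↔{v}
  e↔{v}
  i↔{m,v}
  m↔{i,v}
  v↔{a,e,i,m}

Chromatic number:
  lower bound: {i,m,v} mutually conflict ⇒ χ ≥ 3
  3-colouring: R0={v}  R1={a,e,i}  R2={m}
  χ = 3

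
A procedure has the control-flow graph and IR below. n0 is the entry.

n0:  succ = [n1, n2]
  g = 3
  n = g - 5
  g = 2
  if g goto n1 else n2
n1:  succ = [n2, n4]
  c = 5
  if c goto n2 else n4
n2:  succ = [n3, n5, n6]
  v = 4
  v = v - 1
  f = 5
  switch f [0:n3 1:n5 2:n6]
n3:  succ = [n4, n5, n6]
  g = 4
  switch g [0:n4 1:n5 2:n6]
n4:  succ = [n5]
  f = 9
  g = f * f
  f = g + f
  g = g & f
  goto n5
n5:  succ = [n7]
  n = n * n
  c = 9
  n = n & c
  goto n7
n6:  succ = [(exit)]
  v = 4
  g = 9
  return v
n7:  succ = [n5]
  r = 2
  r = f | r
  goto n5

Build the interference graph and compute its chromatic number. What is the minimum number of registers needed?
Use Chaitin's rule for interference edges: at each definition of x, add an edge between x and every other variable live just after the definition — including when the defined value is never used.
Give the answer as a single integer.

Answer: 3

Derivation:
Block summaries:
  n0: def={g,n} ue=∅
  n1: def={c} ue=∅
  n2: def={f,v} ue=∅
  n3: def={g} ue=∅
  n4: def={f,g} ue=∅
  n5: def={c,n} ue={n}
  n6: def={g,v} ue=∅
  n7: def={r} ue={f}

Live sets:
  n0: in=∅ out={n}
  n1: in={n} out={n}
  n2: in={n} out={f,n}
  n3: in={f,n} out={f,n}
  n4: in={n} out={f,n}
  n5: in={f,n} out={f,n}
  n6: in=∅ out=∅
  n7: in={f,n} out={f,n}

Interference:
  c — {f,n}
  f — {c,g,n,r}
  g — {f,n,v}
  n — {c,f,g,r,v}
  r — {f,n}
  v — {g,n}

Registers:
  clique {c,f,n} ⇒ need ≥ 3
  3-colouring: R0={n}  R1={f,v}  R2={c,g,r}
  χ = 3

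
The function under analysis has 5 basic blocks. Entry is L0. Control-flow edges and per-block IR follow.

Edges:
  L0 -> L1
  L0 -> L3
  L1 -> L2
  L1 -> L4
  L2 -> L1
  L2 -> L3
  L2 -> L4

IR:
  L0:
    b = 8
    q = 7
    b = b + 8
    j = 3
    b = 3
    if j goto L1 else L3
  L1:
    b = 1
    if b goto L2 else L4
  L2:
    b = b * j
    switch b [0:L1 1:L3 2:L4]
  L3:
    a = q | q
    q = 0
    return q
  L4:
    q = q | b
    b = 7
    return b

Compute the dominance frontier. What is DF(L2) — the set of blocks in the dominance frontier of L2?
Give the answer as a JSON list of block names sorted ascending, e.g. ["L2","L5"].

idom tree: L1←L0 L2←L1 L3←L0 L4←L1
Join-block Dom:
  L1: preds {L0,L2}: {L0} ∩ {L0,L1,L2} = {L0}; idom=L0
  L3: preds {L0,L2}: {L0} ∩ {L0,L1,L2} = {L0}; idom=L0
  L4: preds {L1,L2}: {L0,L1} ∩ {L0,L1,L2} = {L0,L1}; idom=L1

DF walk-up:
  L1←L0: walk · to L0
  L1←L2: walk L2→L1 to L0
  L3←L0: walk · to L0
  L3←L2: walk L2→L1 to L0
  L4←L1: walk · to L1
  L4←L2: walk L2 to L1
  L0 → ∅
  L1 → {L1,L3}
  L2 → {L1,L3,L4}
  L3 → ∅
  L4 → ∅

DF(L2) = ["L1", "L3", "L4"]

Answer: ["L1", "L3", "L4"]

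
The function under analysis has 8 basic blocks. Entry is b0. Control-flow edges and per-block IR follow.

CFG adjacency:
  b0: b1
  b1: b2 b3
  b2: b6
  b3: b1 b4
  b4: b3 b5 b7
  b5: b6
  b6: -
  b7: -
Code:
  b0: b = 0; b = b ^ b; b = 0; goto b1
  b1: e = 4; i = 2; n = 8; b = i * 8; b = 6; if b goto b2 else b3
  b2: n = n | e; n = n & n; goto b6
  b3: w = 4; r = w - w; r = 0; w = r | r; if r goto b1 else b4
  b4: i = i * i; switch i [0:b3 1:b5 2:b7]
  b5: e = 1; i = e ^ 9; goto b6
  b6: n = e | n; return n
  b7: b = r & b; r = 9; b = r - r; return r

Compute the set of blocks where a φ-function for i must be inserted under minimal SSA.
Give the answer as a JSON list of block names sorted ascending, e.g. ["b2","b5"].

Answer: ["b1", "b3", "b6"]

Derivation:
idom tree: b1←b0 b2←b1 b3←b1 b4←b3 b5←b4 b6←b1 b7←b4
Dom∩ at merges:
  b1: preds {b0,b3}: {b0} ∩ {b0,b1,b3} = {b0}; idom=b0
  b3: preds {b1,b4}: {b0,b1} ∩ {b0,b1,b3,b4} = {b0,b1}; idom=b1
  b6: preds {b2,b5}: {b0,b1,b2} ∩ {b0,b1,b3,b4,b5} = {b0,b1}; idom=b1

DF derivation:
  b1←b0: walk · to b0
  b1←b3: walk b3→b1 to b0
  b3←b1: walk · to b1
  b3←b4: walk b4→b3 to b1
  b6←b2: walk b2 to b1
  b6←b5: walk b5→b4→b3 to b1
  b0: DF=∅
  b1: DF={b1}
  b2: DF={b6}
  b3: DF={b1,b3,b6}
  b4: DF={b3,b6}
  b5: DF={b6}
  b6: DF=∅
  b7: DF=∅

φ for i: defs {b1,b4,b5}
  DF⁺ = {b1,b3,b6}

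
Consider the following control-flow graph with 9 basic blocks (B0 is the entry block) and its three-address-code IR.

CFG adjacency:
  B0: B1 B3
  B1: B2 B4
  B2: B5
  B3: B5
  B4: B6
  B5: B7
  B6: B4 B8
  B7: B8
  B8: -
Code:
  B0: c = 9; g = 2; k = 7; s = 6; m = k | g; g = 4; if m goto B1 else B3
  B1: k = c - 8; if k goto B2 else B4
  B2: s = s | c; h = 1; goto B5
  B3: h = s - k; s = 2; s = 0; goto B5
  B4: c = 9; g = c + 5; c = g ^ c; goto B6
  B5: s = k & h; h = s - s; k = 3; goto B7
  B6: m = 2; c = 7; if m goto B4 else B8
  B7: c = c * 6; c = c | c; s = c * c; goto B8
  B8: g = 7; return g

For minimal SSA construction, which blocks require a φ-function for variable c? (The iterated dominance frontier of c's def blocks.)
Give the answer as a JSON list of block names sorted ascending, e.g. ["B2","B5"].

Answer: ["B4", "B8"]

Working:
idom tree: B1←B0 B2←B1 B3←B0 B4←B1 B5←B0 B6←B4 B7←B5 B8←B0
Dom at joins:
  B4: preds {B1,B6}: {B0,B1} ∩ {B0,B1,B4,B6} = {B0,B1}; idom=B1
  B5: preds {B2,B3}: {B0,B1,B2} ∩ {B0,B3} = {B0}; idom=B0
  B8: preds {B6,B7}: {B0,B1,B4,B6} ∩ {B0,B5,B7} = {B0}; idom=B0

Frontier:
  join B4 pred B1: · stop@B1
  join B4 pred B6: B6→B4 stop@B1
  join B5 pred B2: B2→B1 stop@B0
  join B5 pred B3: B3 stop@B0
  join B8 pred B6: B6→B4→B1 stop@B0
  join B8 pred B7: B7→B5 stop@B0
  B0 → ∅
  B1 → {B5,B8}
  B2 → {B5}
  B3 → {B5}
  B4 → {B4,B8}
  B5 → {B8}
  B6 → {B4,B8}
  B7 → {B8}
  B8 → ∅

φ for c: defs {B0,B4,B6,B7}
  DF⁺ = {B4,B8}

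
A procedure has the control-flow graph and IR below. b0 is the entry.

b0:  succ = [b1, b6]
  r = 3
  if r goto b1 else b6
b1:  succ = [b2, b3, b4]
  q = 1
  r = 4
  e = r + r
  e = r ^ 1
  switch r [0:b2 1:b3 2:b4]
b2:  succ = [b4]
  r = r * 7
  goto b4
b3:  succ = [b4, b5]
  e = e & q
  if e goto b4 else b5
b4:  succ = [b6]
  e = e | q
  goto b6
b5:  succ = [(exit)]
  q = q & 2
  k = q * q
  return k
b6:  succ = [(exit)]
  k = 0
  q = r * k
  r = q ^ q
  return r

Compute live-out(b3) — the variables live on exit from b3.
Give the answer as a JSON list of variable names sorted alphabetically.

def/use:
  b0: {r} / ∅
  b1: {e,q,r} / ∅
  b2: {r} / {r}
  b3: {e} / {e,q}
  b4: {e} / {e,q}
  b5: {k,q} / {q}
  b6: {k,q,r} / {r}

Backward fixpoint:
  live b0: ∅→{r}
  live b1: ∅→{e,q,r}
  live b2: {e,q,r}→{e,q,r}
  live b3: {e,q,r}→{e,q,r}
  live b4: {e,q,r}→{r}
  live b5: {q}→∅
  live b6: {r}→∅

live-out(b3) = ["e", "q", "r"]

Answer: ["e", "q", "r"]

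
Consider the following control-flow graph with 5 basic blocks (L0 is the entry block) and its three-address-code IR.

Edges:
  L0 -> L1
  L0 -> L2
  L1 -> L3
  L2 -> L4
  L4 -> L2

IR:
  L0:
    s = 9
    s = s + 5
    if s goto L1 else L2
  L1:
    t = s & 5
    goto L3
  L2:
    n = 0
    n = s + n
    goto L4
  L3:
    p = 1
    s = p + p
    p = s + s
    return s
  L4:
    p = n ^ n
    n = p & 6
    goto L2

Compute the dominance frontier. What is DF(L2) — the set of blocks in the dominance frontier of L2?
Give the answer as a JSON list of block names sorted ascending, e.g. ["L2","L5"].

idom tree: L1←L0 L2←L0 L3←L1 L4←L2
Join-block Dom:
  L2: preds {L0,L4}: {L0} ∩ {L0,L2,L4} = {L0}; idom=L0

Frontier:
  L2←L0: walk · to L0
  L2←L4: walk L4→L2 to L0
  L0 → ∅
  L1 → ∅
  L2 → {L2}
  L3 → ∅
  L4 → {L2}

DF(L2) = ["L2"]

Answer: ["L2"]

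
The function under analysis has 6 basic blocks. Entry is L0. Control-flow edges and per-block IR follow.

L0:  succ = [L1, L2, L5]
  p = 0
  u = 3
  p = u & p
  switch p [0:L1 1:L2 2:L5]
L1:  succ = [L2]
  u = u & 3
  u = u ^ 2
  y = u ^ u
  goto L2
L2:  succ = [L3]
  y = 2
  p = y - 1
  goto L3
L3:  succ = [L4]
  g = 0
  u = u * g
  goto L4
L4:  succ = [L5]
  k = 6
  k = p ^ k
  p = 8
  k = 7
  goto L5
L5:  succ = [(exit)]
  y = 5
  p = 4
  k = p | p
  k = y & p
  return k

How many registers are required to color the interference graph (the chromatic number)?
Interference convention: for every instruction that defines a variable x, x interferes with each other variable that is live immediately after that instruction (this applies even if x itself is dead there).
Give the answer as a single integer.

Answer: 3

Working:
Per-block:
  L0: {p,u} / ∅
  L1: {u,y} / {u}
  L2: {p,y} / ∅
  L3: {g,u} / {u}
  L4: {k,p} / {p}
  L5: {k,p,y} / ∅

Live sets:
  live L0: ∅→{u}
  live L1: {u}→{u}
  live L2: {u}→{p,u}
  live L3: {p,u}→{p}
  live L4: {p}→∅
  live L5: ∅→∅

Conflict graph:
  g↔{p,u}
  k↔{p,y}
  p↔{g,k,u,y}
  u↔{g,p,y}
  y↔{k,p,u}

Colouring:
  lower bound: {g,p,u} mutually conflict ⇒ χ ≥ 3
  assign g→c2 k→c1 p→c0 u→c1 y→c2 — no edge inside a register ⇒ χ ≤ 3
  χ = 3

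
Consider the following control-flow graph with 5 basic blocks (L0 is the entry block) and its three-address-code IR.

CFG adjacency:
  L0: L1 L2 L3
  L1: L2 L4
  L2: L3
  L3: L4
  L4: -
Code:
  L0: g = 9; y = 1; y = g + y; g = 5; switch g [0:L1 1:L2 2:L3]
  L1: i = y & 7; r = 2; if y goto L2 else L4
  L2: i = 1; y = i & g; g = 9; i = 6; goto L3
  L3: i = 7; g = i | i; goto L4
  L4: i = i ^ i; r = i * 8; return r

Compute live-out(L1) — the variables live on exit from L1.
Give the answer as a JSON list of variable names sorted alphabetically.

Answer: ["g", "i"]

Working:
def/use:
  L0 def {g,y} use ∅
  L1 def {i,r} use {y}
  L2 def {g,i,y} use {g}
  L3 def {g,i} use ∅
  L4 def {i,r} use {i}

Live sets:
  live L0: ∅→{g,y}
  live L1: {g,y}→{g,i}
  live L2: {g}→∅
  live L3: ∅→{i}
  live L4: {i}→∅

live-out(L1) = ["g", "i"]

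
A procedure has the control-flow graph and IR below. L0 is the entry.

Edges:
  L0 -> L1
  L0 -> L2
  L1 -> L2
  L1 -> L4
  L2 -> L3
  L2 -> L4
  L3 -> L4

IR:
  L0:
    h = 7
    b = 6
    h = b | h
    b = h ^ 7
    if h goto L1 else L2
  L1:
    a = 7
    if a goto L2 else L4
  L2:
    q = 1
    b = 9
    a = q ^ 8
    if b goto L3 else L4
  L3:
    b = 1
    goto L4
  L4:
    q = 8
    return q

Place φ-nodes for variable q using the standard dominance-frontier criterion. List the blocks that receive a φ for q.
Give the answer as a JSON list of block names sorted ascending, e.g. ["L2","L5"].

idom tree: L1←L0 L2←L0 L3←L2 L4←L0
Join-block Dom:
  L2: preds {L0,L1}: {L0} ∩ {L0,L1} = {L0}; idom=L0
  L4: preds {L1,L2,L3}: {L0,L1} ∩ {L0,L2} ∩ {L0,L2,L3} = {L0}; idom=L0

DF derivation:
  join L2 pred L0: · stop@L0
  join L2 pred L1: L1 stop@L0
  join L4 pred L1: L1 stop@L0
  join L4 pred L2: L2 stop@L0
  join L4 pred L3: L3→L2 stop@L0
  L0: DF=∅
  L1: DF={L2,L4}
  L2: DF={L4}
  L3: DF={L4}
  L4: DF=∅

φ for q: defs {L2,L4}
  DF⁺ = {L4}

Answer: ["L4"]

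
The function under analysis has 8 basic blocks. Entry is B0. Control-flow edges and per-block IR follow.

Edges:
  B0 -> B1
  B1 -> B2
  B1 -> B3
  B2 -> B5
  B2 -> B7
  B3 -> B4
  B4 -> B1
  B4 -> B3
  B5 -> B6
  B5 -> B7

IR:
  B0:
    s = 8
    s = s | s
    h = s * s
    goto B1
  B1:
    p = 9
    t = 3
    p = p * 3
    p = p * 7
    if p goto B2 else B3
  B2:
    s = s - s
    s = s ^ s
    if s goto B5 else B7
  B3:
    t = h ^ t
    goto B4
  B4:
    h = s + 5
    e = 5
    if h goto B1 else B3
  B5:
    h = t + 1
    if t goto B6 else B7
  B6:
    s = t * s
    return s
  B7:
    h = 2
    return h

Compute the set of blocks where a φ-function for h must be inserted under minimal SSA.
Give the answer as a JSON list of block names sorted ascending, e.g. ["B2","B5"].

Answer: ["B1", "B3", "B7"]

Working:
idom tree: B1←B0 B2←B1 B3←B1 B4←B3 B5←B2 B6←B5 B7←B2
Dom at joins:
  B1: preds {B0,B4}: {B0} ∩ {B0,B1,B3,B4} = {B0}; idom=B0
  B3: preds {B1,B4}: {B0,B1} ∩ {B0,B1,B3,B4} = {B0,B1}; idom=B1
  B7: preds {B2,B5}: {B0,B1,B2} ∩ {B0,B1,B2,B5} = {B0,B1,B2}; idom=B2

DF derivation:
  join B1 pred B0: · stop@B0
  join B1 pred B4: B4→B3→B1 stop@B0
  join B3 pred B1: · stop@B1
  join B3 pred B4: B4→B3 stop@B1
  join B7 pred B2: · stop@B2
  join B7 pred B5: B5 stop@B2
  B0 → ∅
  B1 → {B1}
  B2 → ∅
  B3 → {B1,B3}
  B4 → {B1,B3}
  B5 → {B7}
  B6 → ∅
  B7 → ∅

φ for h: defs {B0,B4,B5,B7}
  DF⁺ = {B1,B3,B7}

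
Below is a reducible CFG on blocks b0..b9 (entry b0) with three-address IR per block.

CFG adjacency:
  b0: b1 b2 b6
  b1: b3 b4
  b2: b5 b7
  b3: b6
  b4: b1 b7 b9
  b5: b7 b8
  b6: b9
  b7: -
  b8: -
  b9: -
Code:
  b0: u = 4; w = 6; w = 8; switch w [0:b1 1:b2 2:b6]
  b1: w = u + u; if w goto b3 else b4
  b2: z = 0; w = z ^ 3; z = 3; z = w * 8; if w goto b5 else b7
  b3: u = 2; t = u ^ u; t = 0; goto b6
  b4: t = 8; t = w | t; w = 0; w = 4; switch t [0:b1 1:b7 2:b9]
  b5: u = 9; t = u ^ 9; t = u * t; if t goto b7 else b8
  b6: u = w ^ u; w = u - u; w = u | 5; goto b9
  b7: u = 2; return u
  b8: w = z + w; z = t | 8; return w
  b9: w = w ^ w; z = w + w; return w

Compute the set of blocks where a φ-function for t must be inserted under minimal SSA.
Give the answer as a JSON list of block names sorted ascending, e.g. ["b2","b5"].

idom tree: b1←b0 b2←b0 b3←b1 b4←b1 b5←b2 b6←b0 b7←b0 b8←b5 b9←b0
Dom∩ at merges:
  b1: preds {b0,b4}: {b0} ∩ {b0,b1,b4} = {b0}; idom=b0
  b6: preds {b0,b3}: {b0} ∩ {b0,b1,b3} = {b0}; idom=b0
  b7: preds {b2,b4,b5}: {b0,b2} ∩ {b0,b1,b4} ∩ {b0,b2,b5} = {b0}; idom=b0
  b9: preds {b4,b6}: {b0,b1,b4} ∩ {b0,b6} = {b0}; idom=b0

DF walk-up:
  b1←b0: walk · to b0
  b1←b4: walk b4→b1 to b0
  b6←b0: walk · to b0
  b6←b3: walk b3→b1 to b0
  b7←b2: walk b2 to b0
  b7←b4: walk b4→b1 to b0
  b7←b5: walk b5→b2 to b0
  b9←b4: walk b4→b1 to b0
  b9←b6: walk b6 to b0
  DF(b0)=∅
  DF(b1)={b1,b6,b7,b9}
  DF(b2)={b7}
  DF(b3)={b6}
  DF(b4)={b1,b7,b9}
  DF(b5)={b7}
  DF(b6)={b9}
  DF(b7)=∅
  DF(b8)=∅
  DF(b9)=∅

φ for t: defs {b3,b4,b5}
  DF⁺ = {b1,b6,b7,b9}

Answer: ["b1", "b6", "b7", "b9"]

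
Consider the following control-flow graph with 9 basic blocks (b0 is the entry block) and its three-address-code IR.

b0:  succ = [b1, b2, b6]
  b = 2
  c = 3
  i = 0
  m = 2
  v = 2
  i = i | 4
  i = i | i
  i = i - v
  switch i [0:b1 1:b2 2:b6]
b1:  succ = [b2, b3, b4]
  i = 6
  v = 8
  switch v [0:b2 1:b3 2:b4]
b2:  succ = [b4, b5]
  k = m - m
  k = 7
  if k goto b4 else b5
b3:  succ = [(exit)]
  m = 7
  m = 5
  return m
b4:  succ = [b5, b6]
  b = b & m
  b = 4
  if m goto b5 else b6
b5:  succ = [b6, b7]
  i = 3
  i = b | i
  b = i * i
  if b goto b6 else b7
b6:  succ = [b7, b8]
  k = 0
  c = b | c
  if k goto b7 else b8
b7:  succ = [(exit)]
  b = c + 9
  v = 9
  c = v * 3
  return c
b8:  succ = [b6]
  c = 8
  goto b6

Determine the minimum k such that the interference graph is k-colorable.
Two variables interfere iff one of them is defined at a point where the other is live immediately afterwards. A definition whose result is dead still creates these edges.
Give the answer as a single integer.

Answer: 5

Analysis:
Block summaries:
  b0 def {b,c,i,m,v} use ∅
  b1 def {i,v} use ∅
  b2 def {k} use {m}
  b3 def {m} use ∅
  b4 def {b} use {b,m}
  b5 def {b,i} use {b}
  b6 def {c,k} use {b,c}
  b7 def {b,c,v} use {c}
  b8 def {c} use ∅

Backward fixpoint:
  b0 li=∅ lo={b,c,m}
  b1 li={b,c,m} lo={b,c,m}
  b2 li={b,c,m} lo={b,c,m}
  b3 li=∅ lo=∅
  b4 li={b,c,m} lo={b,c}
  b5 li={b,c} lo={b,c}
  b6 li={b,c} lo={b,c}
  b7 li={c} lo=∅
  b8 li={b} lo={b,c}

Interference:
  b: {c,i,k,m,v}
  c: {b,i,k,m,v}
  i: {b,c,m,v}
  k: {b,c,m}
  m: {b,c,i,k,v}
  v: {b,c,i,m}

Chromatic number:
  {b,c,i,m,v} pairwise interfere (5-clique) ⇒ χ ≥ 5
  5-colouring: c0={b}  c1={c}  c2={m}  c3={i,k}  c4={v}
  χ = 5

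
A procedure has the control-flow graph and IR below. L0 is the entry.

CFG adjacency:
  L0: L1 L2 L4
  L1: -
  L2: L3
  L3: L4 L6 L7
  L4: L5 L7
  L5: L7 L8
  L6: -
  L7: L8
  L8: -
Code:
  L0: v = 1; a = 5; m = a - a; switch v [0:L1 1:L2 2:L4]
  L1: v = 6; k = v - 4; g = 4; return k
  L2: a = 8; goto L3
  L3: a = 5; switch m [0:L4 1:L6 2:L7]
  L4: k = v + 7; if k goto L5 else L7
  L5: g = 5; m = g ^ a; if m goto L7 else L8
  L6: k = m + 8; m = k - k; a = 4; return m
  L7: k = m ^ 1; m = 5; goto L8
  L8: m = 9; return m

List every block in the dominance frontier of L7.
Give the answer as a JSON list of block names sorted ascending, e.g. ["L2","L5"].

idom tree: L1←L0 L2←L0 L3←L2 L4←L0 L5←L4 L6←L3 L7←L0 L8←L0
Join-block Dom:
  L4: preds {L0,L3}: {L0} ∩ {L0,L2,L3} = {L0}; idom=L0
  L7: preds {L3,L4,L5}: {L0,L2,L3} ∩ {L0,L4} ∩ {L0,L4,L5} = {L0}; idom=L0
  L8: preds {L5,L7}: {L0,L4,L5} ∩ {L0,L7} = {L0}; idom=L0

DF walk-up:
  join L4 pred L0: · stop@L0
  join L4 pred L3: L3→L2 stop@L0
  join L7 pred L3: L3→L2 stop@L0
  join L7 pred L4: L4 stop@L0
  join L7 pred L5: L5→L4 stop@L0
  join L8 pred L5: L5→L4 stop@L0
  join L8 pred L7: L7 stop@L0
  L0 → ∅
  L1 → ∅
  L2 → {L4,L7}
  L3 → {L4,L7}
  L4 → {L7,L8}
  L5 → {L7,L8}
  L6 → ∅
  L7 → {L8}
  L8 → ∅

DF(L7) = ["L8"]

Answer: ["L8"]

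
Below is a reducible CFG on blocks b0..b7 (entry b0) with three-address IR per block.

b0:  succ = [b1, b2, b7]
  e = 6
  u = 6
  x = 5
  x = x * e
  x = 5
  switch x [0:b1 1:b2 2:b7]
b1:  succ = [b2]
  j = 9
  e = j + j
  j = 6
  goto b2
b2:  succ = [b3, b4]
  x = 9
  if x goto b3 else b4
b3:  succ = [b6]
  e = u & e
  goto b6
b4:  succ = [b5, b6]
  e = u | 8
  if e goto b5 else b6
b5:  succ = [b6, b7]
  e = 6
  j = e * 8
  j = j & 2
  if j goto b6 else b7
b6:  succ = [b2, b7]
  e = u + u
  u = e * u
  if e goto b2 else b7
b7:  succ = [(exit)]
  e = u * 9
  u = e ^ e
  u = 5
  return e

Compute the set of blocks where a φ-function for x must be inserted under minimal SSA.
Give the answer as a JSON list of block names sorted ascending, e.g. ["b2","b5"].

Answer: ["b2", "b7"]

Analysis:
idom tree: b1←b0 b2←b0 b3←b2 b4←b2 b5←b4 b6←b2 b7←b0
Dom at joins:
  b2: preds {b0,b1,b6}: {b0} ∩ {b0,b1} ∩ {b0,b2,b6} = {b0}; idom=b0
  b6: preds {b3,b4,b5}: {b0,b2,b3} ∩ {b0,b2,b4} ∩ {b0,b2,b4,b5} = {b0,b2}; idom=b2
  b7: preds {b0,b5,b6}: {b0} ∩ {b0,b2,b4,b5} ∩ {b0,b2,b6} = {b0}; idom=b0

DF walk-up:
  join b2 pred b0: · stop@b0
  join b2 pred b1: b1 stop@b0
  join b2 pred b6: b6→b2 stop@b0
  join b6 pred b3: b3 stop@b2
  join b6 pred b4: b4 stop@b2
  join b6 pred b5: b5→b4 stop@b2
  join b7 pred b0: · stop@b0
  join b7 pred b5: b5→b4→b2 stop@b0
  join b7 pred b6: b6→b2 stop@b0
  b0: DF=∅
  b1: DF={b2}
  b2: DF={b2,b7}
  b3: DF={b6}
  b4: DF={b6,b7}
  b5: DF={b6,b7}
  b6: DF={b2,b7}
  b7: DF=∅

φ for x: defs {b0,b2}
  DF⁺ = {b2,b7}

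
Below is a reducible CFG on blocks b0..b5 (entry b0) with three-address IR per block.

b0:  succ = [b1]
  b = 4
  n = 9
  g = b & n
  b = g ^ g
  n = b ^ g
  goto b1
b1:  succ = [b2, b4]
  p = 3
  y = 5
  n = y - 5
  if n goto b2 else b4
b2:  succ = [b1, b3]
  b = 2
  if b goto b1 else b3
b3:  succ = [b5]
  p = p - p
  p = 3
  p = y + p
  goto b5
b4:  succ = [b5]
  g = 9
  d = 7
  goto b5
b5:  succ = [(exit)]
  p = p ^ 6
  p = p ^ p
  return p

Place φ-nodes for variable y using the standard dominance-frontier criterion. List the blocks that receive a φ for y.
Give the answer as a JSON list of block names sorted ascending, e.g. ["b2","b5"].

Answer: ["b1"]

Analysis:
idom tree: b1←b0 b2←b1 b3←b2 b4←b1 b5←b1
Join-block Dom:
  b1: preds {b0,b2}: {b0} ∩ {b0,b1,b2} = {b0}; idom=b0
  b5: preds {b3,b4}: {b0,b1,b2,b3} ∩ {b0,b1,b4} = {b0,b1}; idom=b1

DF walk-up:
  join b1 pred b0: · stop@b0
  join b1 pred b2: b2→b1 stop@b0
  join b5 pred b3: b3→b2 stop@b1
  join b5 pred b4: b4 stop@b1
  DF(b0)=∅
  DF(b1)={b1}
  DF(b2)={b1,b5}
  DF(b3)={b5}
  DF(b4)={b5}
  DF(b5)=∅

φ for y: defs {b1}
  DF⁺ = {b1}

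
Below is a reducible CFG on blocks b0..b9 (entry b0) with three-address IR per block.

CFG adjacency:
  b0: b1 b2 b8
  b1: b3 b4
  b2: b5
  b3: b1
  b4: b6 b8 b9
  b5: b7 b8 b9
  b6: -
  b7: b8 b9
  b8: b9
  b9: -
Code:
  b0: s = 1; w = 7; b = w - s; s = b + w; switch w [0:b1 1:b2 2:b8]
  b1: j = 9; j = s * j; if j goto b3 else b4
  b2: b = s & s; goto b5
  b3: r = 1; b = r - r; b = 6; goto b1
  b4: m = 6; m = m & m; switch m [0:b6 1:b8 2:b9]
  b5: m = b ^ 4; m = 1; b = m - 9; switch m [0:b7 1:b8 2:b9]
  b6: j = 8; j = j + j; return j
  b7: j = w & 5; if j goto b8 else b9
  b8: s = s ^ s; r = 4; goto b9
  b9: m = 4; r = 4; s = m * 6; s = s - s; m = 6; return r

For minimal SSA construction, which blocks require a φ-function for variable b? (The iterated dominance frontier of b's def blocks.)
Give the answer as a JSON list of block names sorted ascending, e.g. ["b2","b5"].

idom tree: b1←b0 b2←b0 b3←b1 b4←b1 b5←b2 b6←b4 b7←b5 b8←b0 b9←b0
Dom∩ at merges:
  b1: preds {b0,b3}: {b0} ∩ {b0,b1,b3} = {b0}; idom=b0
  b8: preds {b0,b4,b5,b7}: {b0} ∩ {b0,b1,b4} ∩ {b0,b2,b5} ∩ {b0,b2,b5,b7} = {b0}; idom=b0
  b9: preds {b4,b5,b7,b8}: {b0,b1,b4} ∩ {b0,b2,b5} ∩ {b0,b2,b5,b7} ∩ {b0,b8} = {b0}; idom=b0

DF derivation:
  join b1 pred b0: · stop@b0
  join b1 pred b3: b3→b1 stop@b0
  join b8 pred b0: · stop@b0
  join b8 pred b4: b4→b1 stop@b0
  join b8 pred b5: b5→b2 stop@b0
  join b8 pred b7: b7→b5→b2 stop@b0
  join b9 pred b4: b4→b1 stop@b0
  join b9 pred b5: b5→b2 stop@b0
  join b9 pred b7: b7→b5→b2 stop@b0
  join b9 pred b8: b8 stop@b0
  DF(b0)=∅
  DF(b1)={b1,b8,b9}
  DF(b2)={b8,b9}
  DF(b3)={b1}
  DF(b4)={b8,b9}
  DF(b5)={b8,b9}
  DF(b6)=∅
  DF(b7)={b8,b9}
  DF(b8)={b9}
  DF(b9)=∅

φ for b: defs {b0,b2,b3,b5}
  DF⁺ = {b1,b8,b9}

Answer: ["b1", "b8", "b9"]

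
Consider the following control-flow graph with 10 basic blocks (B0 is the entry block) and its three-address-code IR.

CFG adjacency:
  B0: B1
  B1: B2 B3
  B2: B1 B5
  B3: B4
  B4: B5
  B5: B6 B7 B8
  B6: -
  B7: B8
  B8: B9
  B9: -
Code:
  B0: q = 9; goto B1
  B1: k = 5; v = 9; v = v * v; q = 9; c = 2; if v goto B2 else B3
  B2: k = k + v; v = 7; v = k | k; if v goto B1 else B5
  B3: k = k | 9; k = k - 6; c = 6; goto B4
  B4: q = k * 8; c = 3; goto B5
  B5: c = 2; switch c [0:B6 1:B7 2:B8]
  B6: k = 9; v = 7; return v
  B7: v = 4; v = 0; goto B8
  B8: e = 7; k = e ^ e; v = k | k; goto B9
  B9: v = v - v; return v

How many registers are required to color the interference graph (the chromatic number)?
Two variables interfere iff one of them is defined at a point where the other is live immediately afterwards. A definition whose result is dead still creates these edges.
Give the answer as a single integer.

Block summaries:
  B0: {q} / ∅
  B1: {c,k,q,v} / ∅
  B2: {k,v} / {k,v}
  B3: {c,k} / {k}
  B4: {c,q} / {k}
  B5: {c} / ∅
  B6: {k,v} / ∅
  B7: {v} / ∅
  B8: {e,k,v} / ∅
  B9: {v} / {v}

Liveness:
  B0 li=∅ lo=∅
  B1 li=∅ lo={k,v}
  B2 li={k,v} lo=∅
  B3 li={k} lo={k}
  B4 li={k} lo=∅
  B5 li=∅ lo=∅
  B6 li=∅ lo=∅
  B7 li=∅ lo=∅
  B8 li=∅ lo={v}
  B9 li={v} lo=∅

Interference:
  c — {k,v}
  e — ∅
  k — {c,q,v}
  q — {k,v}
  v — {c,k,q}

Colouring:
  {c,k,v} pairwise interfere (3-clique) ⇒ χ ≥ 3
  3-colouring: R0={e,k}  R1={v}  R2={c,q}
  χ = 3

Answer: 3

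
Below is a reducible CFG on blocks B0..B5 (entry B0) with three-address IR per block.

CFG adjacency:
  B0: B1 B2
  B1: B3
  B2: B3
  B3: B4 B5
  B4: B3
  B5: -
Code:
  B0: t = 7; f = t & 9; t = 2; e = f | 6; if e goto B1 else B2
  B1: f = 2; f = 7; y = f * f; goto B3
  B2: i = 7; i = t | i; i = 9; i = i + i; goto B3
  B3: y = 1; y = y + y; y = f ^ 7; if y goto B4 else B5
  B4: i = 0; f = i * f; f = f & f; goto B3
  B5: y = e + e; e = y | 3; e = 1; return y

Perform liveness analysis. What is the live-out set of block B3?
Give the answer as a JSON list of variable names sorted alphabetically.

Answer: ["e", "f"]

Derivation:
Per-block:
  B0 def {e,f,t} use ∅
  B1 def {f,y} use ∅
  B2 def {i} use {t}
  B3 def {y} use {f}
  B4 def {f,i} use {f}
  B5 def {e,y} use {e}

Liveness:
  live B0: ∅→{e,f,t}
  live B1: {e}→{e,f}
  live B2: {e,f,t}→{e,f}
  live B3: {e,f}→{e,f}
  live B4: {e,f}→{e,f}
  live B5: {e}→∅

live-out(B3) = ["e", "f"]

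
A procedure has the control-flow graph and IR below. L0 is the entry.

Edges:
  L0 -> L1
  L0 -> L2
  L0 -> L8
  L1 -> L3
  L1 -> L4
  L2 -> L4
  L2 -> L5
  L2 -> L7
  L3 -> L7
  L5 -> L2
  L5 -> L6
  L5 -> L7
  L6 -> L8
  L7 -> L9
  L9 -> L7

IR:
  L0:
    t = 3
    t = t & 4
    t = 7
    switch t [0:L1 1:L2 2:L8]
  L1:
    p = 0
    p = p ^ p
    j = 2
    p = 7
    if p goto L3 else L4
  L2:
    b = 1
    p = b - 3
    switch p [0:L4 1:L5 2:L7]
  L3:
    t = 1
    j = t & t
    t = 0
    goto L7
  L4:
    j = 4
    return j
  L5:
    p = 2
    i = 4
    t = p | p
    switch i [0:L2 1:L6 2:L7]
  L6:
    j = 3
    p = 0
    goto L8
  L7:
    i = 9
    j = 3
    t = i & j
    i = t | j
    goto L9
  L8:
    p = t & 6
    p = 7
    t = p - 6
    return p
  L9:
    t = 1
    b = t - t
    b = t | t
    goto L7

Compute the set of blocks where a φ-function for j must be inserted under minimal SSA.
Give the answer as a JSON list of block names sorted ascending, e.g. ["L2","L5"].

Answer: ["L4", "L7", "L8"]

Analysis:
idom tree: L1←L0 L2←L0 L3←L1 L4←L0 L5←L2 L6←L5 L7←L0 L8←L0 L9←L7
Dom at joins:
  L2: preds {L0,L5}: {L0} ∩ {L0,L2,L5} = {L0}; idom=L0
  L4: preds {L1,L2}: {L0,L1} ∩ {L0,L2} = {L0}; idom=L0
  L7: preds {L2,L3,L5,L9}: {L0,L2} ∩ {L0,L1,L3} ∩ {L0,L2,L5} ∩ {L0,L7,L9} = {L0}; idom=L0
  L8: preds {L0,L6}: {L0} ∩ {L0,L2,L5,L6} = {L0}; idom=L0

DF walk-up:
  join L2 pred L0: · stop@L0
  join L2 pred L5: L5→L2 stop@L0
  join L4 pred L1: L1 stop@L0
  join L4 pred L2: L2 stop@L0
  join L7 pred L2: L2 stop@L0
  join L7 pred L3: L3→L1 stop@L0
  join L7 pred L5: L5→L2 stop@L0
  join L7 pred L9: L9→L7 stop@L0
  join L8 pred L0: · stop@L0
  join L8 pred L6: L6→L5→L2 stop@L0
  L0 → ∅
  L1 → {L4,L7}
  L2 → {L2,L4,L7,L8}
  L3 → {L7}
  L4 → ∅
  L5 → {L2,L7,L8}
  L6 → {L8}
  L7 → {L7}
  L8 → ∅
  L9 → {L7}

φ for j: defs {L1,L3,L4,L6,L7}
  DF⁺ = {L4,L7,L8}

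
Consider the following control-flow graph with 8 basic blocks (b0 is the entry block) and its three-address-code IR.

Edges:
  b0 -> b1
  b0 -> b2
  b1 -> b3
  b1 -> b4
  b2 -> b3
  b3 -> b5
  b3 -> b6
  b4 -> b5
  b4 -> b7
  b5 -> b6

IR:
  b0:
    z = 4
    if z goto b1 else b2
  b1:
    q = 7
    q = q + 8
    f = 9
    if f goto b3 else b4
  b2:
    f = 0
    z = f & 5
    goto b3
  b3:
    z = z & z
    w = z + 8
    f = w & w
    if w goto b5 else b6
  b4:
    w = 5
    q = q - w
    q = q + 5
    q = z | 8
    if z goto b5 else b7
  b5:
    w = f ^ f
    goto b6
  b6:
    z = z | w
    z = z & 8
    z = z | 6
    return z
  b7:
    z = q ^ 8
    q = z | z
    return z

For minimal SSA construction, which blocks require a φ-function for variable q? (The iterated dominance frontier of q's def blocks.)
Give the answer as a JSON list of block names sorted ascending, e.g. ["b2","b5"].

Answer: ["b3", "b5", "b6"]

Analysis:
idom tree: b1←b0 b2←b0 b3←b0 b4←b1 b5←b0 b6←b0 b7←b4
Dom∩ at merges:
  b3: preds {b1,b2}: {b0,b1} ∩ {b0,b2} = {b0}; idom=b0
  b5: preds {b3,b4}: {b0,b3} ∩ {b0,b1,b4} = {b0}; idom=b0
  b6: preds {b3,b5}: {b0,b3} ∩ {b0,b5} = {b0}; idom=b0

DF walk-up:
  join b3 pred b1: b1 stop@b0
  join b3 pred b2: b2 stop@b0
  join b5 pred b3: b3 stop@b0
  join b5 pred b4: b4→b1 stop@b0
  join b6 pred b3: b3 stop@b0
  join b6 pred b5: b5 stop@b0
  DF(b0)=∅
  DF(b1)={b3,b5}
  DF(b2)={b3}
  DF(b3)={b5,b6}
  DF(b4)={b5}
  DF(b5)={b6}
  DF(b6)=∅
  DF(b7)=∅

φ for q: defs {b1,b4,b7}
  DF⁺ = {b3,b5,b6}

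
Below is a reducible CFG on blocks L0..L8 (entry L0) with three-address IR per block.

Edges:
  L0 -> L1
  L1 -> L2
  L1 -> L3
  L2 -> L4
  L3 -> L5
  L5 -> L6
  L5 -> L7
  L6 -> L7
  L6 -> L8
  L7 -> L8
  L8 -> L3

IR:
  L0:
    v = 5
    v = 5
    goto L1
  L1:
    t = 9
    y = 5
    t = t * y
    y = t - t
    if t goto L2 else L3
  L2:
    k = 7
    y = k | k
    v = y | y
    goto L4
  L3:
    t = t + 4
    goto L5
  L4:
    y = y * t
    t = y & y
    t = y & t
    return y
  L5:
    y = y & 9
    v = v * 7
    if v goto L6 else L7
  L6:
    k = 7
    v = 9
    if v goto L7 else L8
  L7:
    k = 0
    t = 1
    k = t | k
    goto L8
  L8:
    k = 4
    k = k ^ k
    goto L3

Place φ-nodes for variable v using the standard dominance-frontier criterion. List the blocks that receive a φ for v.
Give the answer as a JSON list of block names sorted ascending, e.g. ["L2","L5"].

Answer: ["L3", "L7", "L8"]

Analysis:
idom tree: L1←L0 L2←L1 L3←L1 L4←L2 L5←L3 L6←L5 L7←L5 L8←L5
Dom∩ at merges:
  L3: preds {L1,L8}: {L0,L1} ∩ {L0,L1,L3,L5,L8} = {L0,L1}; idom=L1
  L7: preds {L5,L6}: {L0,L1,L3,L5} ∩ {L0,L1,L3,L5,L6} = {L0,L1,L3,L5}; idom=L5
  L8: preds {L6,L7}: {L0,L1,L3,L5,L6} ∩ {L0,L1,L3,L5,L7} = {L0,L1,L3,L5}; idom=L5

DF walk-up:
  L3←L1: walk · to L1
  L3←L8: walk L8→L5→L3 to L1
  L7←L5: walk · to L5
  L7←L6: walk L6 to L5
  L8←L6: walk L6 to L5
  L8←L7: walk L7 to L5
  L0 → ∅
  L1 → ∅
  L2 → ∅
  L3 → {L3}
  L4 → ∅
  L5 → {L3}
  L6 → {L7,L8}
  L7 → {L8}
  L8 → {L3}

φ for v: defs {L0,L2,L5,L6}
  DF⁺ = {L3,L7,L8}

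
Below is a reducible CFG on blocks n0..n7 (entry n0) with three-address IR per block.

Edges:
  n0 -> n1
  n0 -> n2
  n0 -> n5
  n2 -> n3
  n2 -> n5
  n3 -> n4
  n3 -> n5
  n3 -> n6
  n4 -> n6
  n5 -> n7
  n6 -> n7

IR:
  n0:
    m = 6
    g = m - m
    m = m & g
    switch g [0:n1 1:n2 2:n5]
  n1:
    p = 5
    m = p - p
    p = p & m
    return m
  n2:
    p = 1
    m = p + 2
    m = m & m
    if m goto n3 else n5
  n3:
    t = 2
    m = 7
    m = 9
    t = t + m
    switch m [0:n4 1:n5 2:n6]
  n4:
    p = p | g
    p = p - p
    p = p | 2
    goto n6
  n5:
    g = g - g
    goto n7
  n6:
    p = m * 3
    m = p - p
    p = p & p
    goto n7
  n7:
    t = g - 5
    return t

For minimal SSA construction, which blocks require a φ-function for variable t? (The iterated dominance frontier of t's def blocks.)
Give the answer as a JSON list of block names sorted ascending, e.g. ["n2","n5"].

Answer: ["n5", "n7"]

Analysis:
idom tree: n1←n0 n2←n0 n3←n2 n4←n3 n5←n0 n6←n3 n7←n0
Dom at joins:
  n5: preds {n0,n2,n3}: {n0} ∩ {n0,n2} ∩ {n0,n2,n3} = {n0}; idom=n0
  n6: preds {n3,n4}: {n0,n2,n3} ∩ {n0,n2,n3,n4} = {n0,n2,n3}; idom=n3
  n7: preds {n5,n6}: {n0,n5} ∩ {n0,n2,n3,n6} = {n0}; idom=n0

Frontier:
  n5←n0: walk · to n0
  n5←n2: walk n2 to n0
  n5←n3: walk n3→n2 to n0
  n6←n3: walk · to n3
  n6←n4: walk n4 to n3
  n7←n5: walk n5 to n0
  n7←n6: walk n6→n3→n2 to n0
  n0: DF=∅
  n1: DF=∅
  n2: DF={n5,n7}
  n3: DF={n5,n7}
  n4: DF={n6}
  n5: DF={n7}
  n6: DF={n7}
  n7: DF=∅

φ for t: defs {n3,n7}
  DF⁺ = {n5,n7}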